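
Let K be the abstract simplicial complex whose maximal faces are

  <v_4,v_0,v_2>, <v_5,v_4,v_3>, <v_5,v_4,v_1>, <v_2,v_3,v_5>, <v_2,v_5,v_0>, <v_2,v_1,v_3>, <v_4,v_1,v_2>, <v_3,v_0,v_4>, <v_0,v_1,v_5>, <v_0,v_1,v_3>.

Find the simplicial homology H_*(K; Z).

H_0 ≅ Z,  H_1 ≅ Z_2,  H_2 = 0.

Order the vertices as v_0 < v_1 < v_2 < v_3 < v_4 < v_5. Listing each simplex with vertices in this order, K has dimension 2 with simplices:

  0-simplices (6): [v_0], [v_1], [v_2], [v_3], [v_4], [v_5]
  1-simplices (15): (15 of them)
  2-simplices (10): [v_0,v_1,v_3], [v_0,v_1,v_5], [v_0,v_2,v_4], [v_0,v_2,v_5], [v_0,v_3,v_4], [v_1,v_2,v_3], [v_1,v_2,v_4], [v_1,v_4,v_5], [v_2,v_3,v_5], [v_3,v_4,v_5]

giving chain groups C_0 ≅ Z^6, C_1 ≅ Z^15, C_2 ≅ Z^10.

Boundary ∂_1: C_1 → C_0 maps an edge to its endpoints' difference, ∂[p,q] = q − p. For instance
  ∂[v_3,v_4] = [v_4] − [v_3].
The resulting 6×15 matrix has rank 5, and its Smith normal form has invariant factors (1,1,1,1,1).

∂_2: C_2 → C_1 sends each 2-simplex [p,q,r] to [q,r] − [p,r] + [p,q]. For instance
  ∂[v_1,v_2,v_3] = [v_2,v_3] − [v_1,v_3] + [v_1,v_2],
  ∂[v_0,v_2,v_4] = [v_2,v_4] − [v_0,v_4] + [v_0,v_2].
This gives a 15×10 integer matrix of rank 10; reducing to Smith normal form yields diagonal entries (1,1,1,1,1,1,1,1,1,2).

Computing H_k = (kernel of ∂_k) / (image of ∂_{k+1}):

  H_0: rank C_0 − rank ∂_1 = 6 − 5 = 1, and the invariant factors of ∂_1 are all 1, so H_0 = Z.
  H_1: rank ker ∂_1 − rank ∂_2 = (15 − 5) − 10 = 0, and ∂_2 has invariant factor 2 > 1, so H_1 = Z_2.
  H_2: rank ker ∂_2 − rank ∂_3 = (10 − 10) − 0 = 0, and there is no ∂_3, so H_2 = 0.

As a check, the Euler characteristic is 6 − 15 + 10 = 1, which agrees with 1 − 0 + 0 = 1.
(K is a triangulation of the real projective plane RP^2.)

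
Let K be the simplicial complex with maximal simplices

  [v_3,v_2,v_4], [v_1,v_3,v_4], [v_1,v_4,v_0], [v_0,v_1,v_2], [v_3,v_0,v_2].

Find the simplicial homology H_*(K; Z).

Order the vertices as v_0 < v_1 < v_2 < v_3 < v_4. Listing each simplex with vertices in this order, K has dimension 2 with simplices:

  0-simplices (5): [v_0], [v_1], [v_2], [v_3], [v_4]
  1-simplices (10): [v_0,v_1], [v_0,v_2], [v_0,v_3], [v_0,v_4], [v_1,v_2], [v_1,v_3], [v_1,v_4], [v_2,v_3], [v_2,v_4], [v_3,v_4]
  2-simplices (5): [v_0,v_1,v_2], [v_0,v_1,v_4], [v_0,v_2,v_3], [v_1,v_3,v_4], [v_2,v_3,v_4]

so the chain groups are C_0 ≅ Z^5, C_1 ≅ Z^10, C_2 ≅ Z^5.

∂_1: C_1 → C_0 maps an edge to its endpoints' difference, ∂[p,q] = q − p.
The resulting 5×10 matrix has rank 4, and its Smith normal form has invariant factors (1,1,1,1).

Boundary ∂_2: C_2 → C_1 maps a triangle to the signed sum of its edges. For instance
  ∂[v_0,v_2,v_3] = [v_2,v_3] − [v_0,v_3] + [v_0,v_2],
  ∂[v_0,v_1,v_2] = [v_1,v_2] − [v_0,v_2] + [v_0,v_1].
This gives a 10×5 integer matrix of rank 5; reducing to Smith normal form yields diagonal entries (1,1,1,1,1).

Computing H_k = (kernel of ∂_k) / (image of ∂_{k+1}):

  H_0: rank C_0 − rank ∂_1 = 5 − 4 = 1, and the invariant factors of ∂_1 are all 1, so H_0 ≅ Z.
  H_1: rank ker ∂_1 − rank ∂_2 = (10 − 4) − 5 = 1, and the invariant factors of ∂_2 are all 1, so H_1 ≅ Z.
  H_2: rank ker ∂_2 − rank ∂_3 = (5 − 5) − 0 = 0, and there is no ∂_3, so H_2 ≅ 0.

H_0 ≅ Z,  H_1 ≅ Z,  H_2 = 0.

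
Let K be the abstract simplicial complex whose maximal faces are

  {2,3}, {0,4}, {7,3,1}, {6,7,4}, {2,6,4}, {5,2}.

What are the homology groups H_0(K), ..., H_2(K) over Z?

H_0 = Z,  H_1 = Z,  H_2 = 0.

We work with the vertex ordering 0 < 1 < 2 < 3 < 4 < 5 < 6 < 7. The simplices of K, each written with vertices in increasing order, are:

  0-simplices (8): [0], [1], [2], [3], [4], [5], [6], [7]
  1-simplices (11): [0,4], [1,3], [1,7], [2,3], [2,4], [2,5], [2,6], [3,7], [4,6], [4,7], [6,7]
  2-simplices (3): [1,3,7], [2,4,6], [4,6,7]

Hence C_0 ≅ Z^8, C_1 ≅ Z^11, C_2 ≅ Z^3.

The boundary map ∂_1: C_1 → C_0 maps an edge to its endpoints' difference, ∂[p,q] = q − p.
This gives a 8×11 integer matrix of rank 7; reducing to Smith normal form yields diagonal entries (1,1,1,1,1,1,1).

The boundary map ∂_2: C_2 → C_1 sends each 2-simplex [p,q,r] to [q,r] − [p,r] + [p,q]. For instance
  ∂[1,3,7] = [3,7] − [1,7] + [1,3],
  ∂[2,4,6] = [4,6] − [2,6] + [2,4].
The 11×3 boundary matrix has rank 3 and Smith normal form diag(1,1,1).

Computing H_k = (kernel of ∂_k) / (image of ∂_{k+1}):

  H_0: rank C_0 − rank ∂_1 = 8 − 7 = 1, and the invariant factors of ∂_1 are all 1, so H_0 ≅ Z.
  H_1: rank ker ∂_1 − rank ∂_2 = (11 − 7) − 3 = 1, and the invariant factors of ∂_2 are all 1, so H_1 ≅ Z.
  H_2: rank ker ∂_2 − rank ∂_3 = (3 − 3) − 0 = 0, and there is no ∂_3, so H_2 ≅ 0.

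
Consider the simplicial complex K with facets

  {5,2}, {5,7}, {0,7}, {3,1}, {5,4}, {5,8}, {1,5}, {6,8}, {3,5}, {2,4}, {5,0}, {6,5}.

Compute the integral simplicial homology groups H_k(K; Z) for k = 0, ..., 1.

H_0 = Z,  H_1 = Z^4.

We work with the vertex ordering 0 < 1 < 2 < 3 < 4 < 5 < 6 < 7 < 8. The simplices of K, each written with vertices in increasing order, are:

  0-simplices (9): [0], [1], [2], [3], [4], [5], [6], [7], [8]
  1-simplices (12): [0,5], [0,7], [1,3], [1,5], [2,4], [2,5], [3,5], [4,5], [5,6], [5,7], [5,8], [6,8]

giving chain groups C_0 ≅ Z^9, C_1 ≅ Z^12.

Boundary ∂_1: C_1 → C_0 is given by ∂[p,q] = [q] − [p].
As a 9×12 matrix over Z this has rank 8, with invariant factors (1,1,1,1,1,1,1,1).

Now H_k = ker ∂_k / im ∂_{k+1}, so:

  H_0: rank C_0 − rank ∂_1 = 9 − 8 = 1, and the invariant factors of ∂_1 are all 1, so H_0 = Z.
  H_1: rank ker ∂_1 − rank ∂_2 = (12 − 8) − 0 = 4, and there is no ∂_2, so H_1 = Z^4.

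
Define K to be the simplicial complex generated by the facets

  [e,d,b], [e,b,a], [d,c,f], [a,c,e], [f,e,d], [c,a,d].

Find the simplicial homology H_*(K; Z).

We work with the vertex ordering a < b < c < d < e < f. The simplices of K, each written with vertices in increasing order, are:

  0-simplices (6): a, b, c, d, e, f
  1-simplices (12): ab, ac, ad, ae, bd, be, cd, ce, cf, de, df, ef
  2-simplices (6): abe, acd, ace, bde, cdf, def

Hence C_0 ≅ Z^6, C_1 ≅ Z^12, C_2 ≅ Z^6.

Boundary ∂_1: C_1 → C_0 maps an edge to its endpoints' difference, ∂[p,q] = q − p.
The 6×12 boundary matrix has rank 5 and Smith normal form diag(1,1,1,1,1).

∂_2: C_2 → C_1 maps a triangle to the signed sum of its edges. For instance
  ∂bde = de − be + bd,
  ∂acd = cd − ad + ac.
The resulting 12×6 matrix has rank 6, and its Smith normal form has invariant factors (1,1,1,1,1,1).

Reading off H_k = ker ∂_k / im ∂_{k+1}:

  H_0: rank C_0 − rank ∂_1 = 6 − 5 = 1, and the invariant factors of ∂_1 are all 1, so H_0 ≅ Z.
  H_1: rank ker ∂_1 − rank ∂_2 = (12 − 5) − 6 = 1, and the invariant factors of ∂_2 are all 1, so H_1 ≅ Z.
  H_2: rank ker ∂_2 − rank ∂_3 = (6 − 6) − 0 = 0, and there is no ∂_3, so H_2 ≅ 0.

(K is a triangulation of the cylinder S^1 x I.)

H_0 ≅ Z,  H_1 ≅ Z,  H_2 = 0.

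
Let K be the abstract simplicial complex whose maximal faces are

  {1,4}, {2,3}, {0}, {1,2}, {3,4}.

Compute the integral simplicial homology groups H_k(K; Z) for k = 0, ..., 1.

H_0 = Z^2,  H_1 = Z.

K has 5 vertices, 4 edges.
rank ∂_0 = 0, rank ∂_1 = 3 ⇒ b_0 = 5 − 0 − 3 = 2; all invariant factors of ∂_1 are 1 so no torsion. So H_0 ≅ Z^2.
rank ∂_1 = 3, rank ∂_2 = 0 ⇒ b_1 = 4 − 3 − 0 = 1. So H_1 ≅ Z.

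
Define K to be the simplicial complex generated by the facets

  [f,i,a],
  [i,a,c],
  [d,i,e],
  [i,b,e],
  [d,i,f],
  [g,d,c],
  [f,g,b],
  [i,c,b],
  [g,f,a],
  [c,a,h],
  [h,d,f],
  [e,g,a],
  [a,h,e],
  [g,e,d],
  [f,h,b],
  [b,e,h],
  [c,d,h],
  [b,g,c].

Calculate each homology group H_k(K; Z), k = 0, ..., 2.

H_0 = Z,  H_1 = Z^2,  H_2 = Z.

Order the vertices as a < b < c < d < e < f < g < h < i. Listing each simplex with vertices in this order, K has dimension 2 with simplices:

  0-simplices (9): a, b, c, d, e, f, g, h, i
  1-simplices (27): ac, ae, af, ag, ah, ai, bc, be, bf, bg, bh, bi, cd, cg, ch, ci, de, df, dg, dh, di, eg, eh, ei, fg, fh, fi
  2-simplices (18): ach, aci, aeg, aeh, afg, afi, bcg, bci, beh, bei, bfg, bfh, cdg, cdh, deg, dei, dfh, dfi

Hence C_0 ≅ Z^9, C_1 ≅ Z^27, C_2 ≅ Z^18.

The boundary map ∂_1: C_1 → C_0 is given by ∂[p,q] = [q] − [p]. For instance
  ∂eh = h − e.
The resulting 9×27 matrix has rank 8, and its Smith normal form has invariant factors (1,1,1,1,1,1,1,1).

∂_2: C_2 → C_1 sends each 2-simplex [p,q,r] to [q,r] − [p,r] + [p,q]. For instance
  ∂aeh = eh − ah + ae,
  ∂dfi = fi − di + df.
This gives a 27×18 integer matrix of rank 17; reducing to Smith normal form yields diagonal entries (1,1,1,1,1,1,1,1,1,1,1,1,1,1,1,1,1).

Computing H_k = (kernel of ∂_k) / (image of ∂_{k+1}):

  H_0: rank C_0 − rank ∂_1 = 9 − 8 = 1, and the invariant factors of ∂_1 are all 1, so H_0 ≅ Z.
  H_1: rank ker ∂_1 − rank ∂_2 = (27 − 8) − 17 = 2, and the invariant factors of ∂_2 are all 1, so H_1 ≅ Z^2.
  H_2: rank ker ∂_2 − rank ∂_3 = (18 − 17) − 0 = 1, and there is no ∂_3, so H_2 ≅ Z.

As a check, the Euler characteristic is 9 − 27 + 18 = 0, which agrees with 1 − 2 + 1 = 0.
(K is a triangulation of the torus T^2.)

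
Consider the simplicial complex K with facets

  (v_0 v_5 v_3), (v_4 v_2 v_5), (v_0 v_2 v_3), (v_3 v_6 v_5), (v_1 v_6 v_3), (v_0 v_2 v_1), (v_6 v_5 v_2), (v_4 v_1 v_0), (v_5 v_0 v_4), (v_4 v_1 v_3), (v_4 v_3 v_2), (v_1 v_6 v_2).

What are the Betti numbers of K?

b_0 = 1, b_1 = 0, b_2 = 0.

We work with the vertex ordering v_0 < v_1 < v_2 < v_3 < v_4 < v_5 < v_6. The simplices of K, each written with vertices in increasing order, are:

  0-simplices (7): [v_0], [v_1], [v_2], [v_3], [v_4], [v_5], [v_6]
  1-simplices (18): (18 of them)
  2-simplices (12): (12 of them)

giving chain groups C_0 ≅ Z^7, C_1 ≅ Z^18, C_2 ≅ Z^12.

Boundary ∂_1: C_1 → C_0 sends each edge [p,q] (with p < q) to q − p. For instance
  ∂[v_1,v_3] = [v_3] − [v_1].
The 7×18 boundary matrix has rank 6 and Smith normal form diag(1,1,1,1,1,1).

Boundary ∂_2: C_2 → C_1 maps a triangle to the signed sum of its edges. For instance
  ∂[v_2,v_4,v_5] = [v_4,v_5] − [v_2,v_5] + [v_2,v_4],
  ∂[v_2,v_3,v_4] = [v_3,v_4] − [v_2,v_4] + [v_2,v_3].
As a 18×12 matrix over Z this has rank 12, with invariant factors (1,1,1,1,1,1,1,1,1,1,1,2).

Now H_k = ker ∂_k / im ∂_{k+1}, so:

  H_0: rank C_0 − rank ∂_1 = 7 − 6 = 1, and the invariant factors of ∂_1 are all 1, so H_0 ≅ Z.
  H_1: rank ker ∂_1 − rank ∂_2 = (18 − 6) − 12 = 0, and ∂_2 has invariant factor 2 > 1, so H_1 ≅ Z_2.
  H_2: rank ker ∂_2 − rank ∂_3 = (12 − 12) − 0 = 0, and there is no ∂_3, so H_2 ≅ 0.

(K is a triangulation of the real projective plane RP^2.)

Hence the Betti numbers are b_0 = 1, b_1 = 0, b_2 = 0.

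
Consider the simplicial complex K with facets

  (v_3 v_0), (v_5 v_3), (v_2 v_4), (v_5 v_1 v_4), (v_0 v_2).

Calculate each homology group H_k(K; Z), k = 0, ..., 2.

H_0 ≅ Z,  H_1 ≅ Z,  H_2 = 0.

We work with the vertex ordering v_0 < v_1 < v_2 < v_3 < v_4 < v_5. The simplices of K, each written with vertices in increasing order, are:

  0-simplices (6): [v_0], [v_1], [v_2], [v_3], [v_4], [v_5]
  1-simplices (7): [v_0,v_2], [v_0,v_3], [v_1,v_4], [v_1,v_5], [v_2,v_4], [v_3,v_5], [v_4,v_5]
  2-simplices (1): [v_1,v_4,v_5]

giving chain groups C_0 ≅ Z^6, C_1 ≅ Z^7, C_2 ≅ Z^1.

Boundary ∂_1: C_1 → C_0 sends each edge [p,q] (with p < q) to q − p. For instance
  ∂[v_0,v_3] = [v_3] − [v_0].
The resulting 6×7 matrix has rank 5, and its Smith normal form has invariant factors (1,1,1,1,1).

Boundary ∂_2: C_2 → C_1 acts by ∂[p,q,r] = [q,r] − [p,r] + [p,q]. For instance
  ∂[v_1,v_4,v_5] = [v_4,v_5] − [v_1,v_5] + [v_1,v_4].
This gives a 7×1 integer matrix of rank 1; reducing to Smith normal form yields diagonal entries (1).

Computing H_k = (kernel of ∂_k) / (image of ∂_{k+1}):

  H_0: rank C_0 − rank ∂_1 = 6 − 5 = 1, and the invariant factors of ∂_1 are all 1, so H_0 ≅ Z.
  H_1: rank ker ∂_1 − rank ∂_2 = (7 − 5) − 1 = 1, and the invariant factors of ∂_2 are all 1, so H_1 ≅ Z.
  H_2: rank ker ∂_2 − rank ∂_3 = (1 − 1) − 0 = 0, and there is no ∂_3, so H_2 ≅ 0.

As a check, the Euler characteristic is 6 − 7 + 1 = 0, which agrees with 1 − 1 + 0 = 0.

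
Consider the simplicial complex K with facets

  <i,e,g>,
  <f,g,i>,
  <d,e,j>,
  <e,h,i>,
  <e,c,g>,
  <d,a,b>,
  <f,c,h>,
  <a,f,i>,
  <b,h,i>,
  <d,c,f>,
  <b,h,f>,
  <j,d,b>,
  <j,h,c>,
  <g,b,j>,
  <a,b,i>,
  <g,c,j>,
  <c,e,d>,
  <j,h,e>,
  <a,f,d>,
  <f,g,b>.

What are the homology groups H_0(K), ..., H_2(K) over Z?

Fix the vertex order a < b < c < d < e < f < g < h < i < j and write every simplex with vertices in increasing order. Then dim K = 2 and the simplices of K are:

  0-simplices (10): a, b, c, d, e, f, g, h, i, j
  1-simplices (30): ab, ad, af, ai, bd, bf, bg, bh, bi, bj, cd, ce, cf, cg, ch, cj, de, df, dj, eg, eh, ei, ej, fg, fh, fi, gi, gj, hi, hj
  2-simplices (20): abd, abi, adf, afi, bdj, bfg, bfh, bgj, bhi, cde, cdf, ceg, cfh, cgj, chj, dej, egi, ehi, ehj, fgi

giving chain groups C_0 ≅ Z^10, C_1 ≅ Z^30, C_2 ≅ Z^20.

The boundary map ∂_1: C_1 → C_0 sends each edge [p,q] (with p < q) to q − p. For instance
  ∂ce = e − c.
The resulting 10×30 matrix has rank 9, and its Smith normal form has invariant factors (1,1,1,1,1,1,1,1,1).

The boundary map ∂_2: C_2 → C_1 maps a triangle to the signed sum of its edges. For instance
  ∂ehj = hj − ej + eh,
  ∂egi = gi − ei + eg.
The 30×20 boundary matrix has rank 20 and Smith normal form diag(1,1,1,1,1,1,1,1,1,1,1,1,1,1,1,1,1,1,1,2).

Reading off H_k = ker ∂_k / im ∂_{k+1}:

  H_0: rank C_0 − rank ∂_1 = 10 − 9 = 1, and the invariant factors of ∂_1 are all 1, so H_0 = Z.
  H_1: rank ker ∂_1 − rank ∂_2 = (30 − 9) − 20 = 1, and ∂_2 has invariant factor 2 > 1, so H_1 = Z ⊕ Z/2Z.
  H_2: rank ker ∂_2 − rank ∂_3 = (20 − 20) − 0 = 0, and there is no ∂_3, so H_2 = 0.

(K is a triangulation of the Klein bottle.)

H_0 = Z,  H_1 = Z ⊕ Z/2Z,  H_2 = 0.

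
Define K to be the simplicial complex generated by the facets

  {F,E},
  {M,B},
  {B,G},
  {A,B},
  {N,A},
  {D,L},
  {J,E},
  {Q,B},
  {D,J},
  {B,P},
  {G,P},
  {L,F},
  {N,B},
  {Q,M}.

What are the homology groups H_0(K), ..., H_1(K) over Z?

Order the vertices as A < B < D < E < F < G < J < L < M < N < P < Q. Listing each simplex with vertices in this order, K has dimension 1 with simplices:

  0-simplices (12): A, B, D, E, F, G, J, L, M, N, P, Q
  1-simplices (14): AB, AN, BG, BM, BN, BP, BQ, DJ, DL, EF, EJ, FL, GP, MQ

Hence C_0 ≅ Z^12, C_1 ≅ Z^14.

The boundary map ∂_1: C_1 → C_0 is given by ∂[p,q] = [q] − [p]. For instance
  ∂AB = B − A.
As a 12×14 matrix over Z this has rank 10, with invariant factors (1,1,1,1,1,1,1,1,1,1).

Reading off H_k = ker ∂_k / im ∂_{k+1}:

  H_0: rank C_0 − rank ∂_1 = 12 − 10 = 2, and the invariant factors of ∂_1 are all 1, so H_0 ≅ Z^2.
  H_1: rank ker ∂_1 − rank ∂_2 = (14 − 10) − 0 = 4, and there is no ∂_2, so H_1 ≅ Z^4.

H_0 ≅ Z^2,  H_1 ≅ Z^4.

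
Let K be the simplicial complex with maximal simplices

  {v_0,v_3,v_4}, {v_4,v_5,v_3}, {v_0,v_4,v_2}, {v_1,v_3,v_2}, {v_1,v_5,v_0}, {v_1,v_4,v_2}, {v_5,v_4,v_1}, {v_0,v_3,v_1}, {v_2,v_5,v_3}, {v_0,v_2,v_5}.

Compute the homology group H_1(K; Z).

H_1 = Z_2.

We work with the vertex ordering v_0 < v_1 < v_2 < v_3 < v_4 < v_5. The simplices of K, each written with vertices in increasing order, are:

  0-simplices (6): [v_0], [v_1], [v_2], [v_3], [v_4], [v_5]
  1-simplices (15): (15 of them)
  2-simplices (10): [v_0,v_1,v_3], [v_0,v_1,v_5], [v_0,v_2,v_4], [v_0,v_2,v_5], [v_0,v_3,v_4], [v_1,v_2,v_3], [v_1,v_2,v_4], [v_1,v_4,v_5], [v_2,v_3,v_5], [v_3,v_4,v_5]

Hence C_0 ≅ Z^6, C_1 ≅ Z^15, C_2 ≅ Z^10.

Boundary ∂_1: C_1 → C_0 sends each edge [p,q] (with p < q) to q − p. For instance
  ∂[v_1,v_3] = [v_3] − [v_1].
The resulting 6×15 matrix has rank 5, and its Smith normal form has invariant factors (1,1,1,1,1).

Boundary ∂_2: C_2 → C_1 sends each 2-simplex [p,q,r] to [q,r] − [p,r] + [p,q]. For instance
  ∂[v_0,v_1,v_5] = [v_1,v_5] − [v_0,v_5] + [v_0,v_1],
  ∂[v_3,v_4,v_5] = [v_4,v_5] − [v_3,v_5] + [v_3,v_4].
This gives a 15×10 integer matrix of rank 10; reducing to Smith normal form yields diagonal entries (1,1,1,1,1,1,1,1,1,2).

Now H_k = ker ∂_k / im ∂_{k+1}, so:

  H_1: rank ker ∂_1 − rank ∂_2 = (15 − 5) − 10 = 0, and ∂_2 has invariant factor 2 > 1, so H_1 ≅ Z_2.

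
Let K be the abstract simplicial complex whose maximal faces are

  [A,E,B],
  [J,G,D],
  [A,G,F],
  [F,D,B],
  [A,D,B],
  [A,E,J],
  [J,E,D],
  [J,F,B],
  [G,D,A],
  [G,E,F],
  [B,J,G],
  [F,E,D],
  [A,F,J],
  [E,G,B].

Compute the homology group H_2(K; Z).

Order the vertices as A < B < D < E < F < G < J. Listing each simplex with vertices in this order, K has dimension 2 with simplices:

  0-simplices (7): A, B, D, E, F, G, J
  1-simplices (21): AB, AD, AE, AF, AG, AJ, BD, BE, BF, BG, BJ, DE, DF, DG, DJ, EF, EG, EJ, FG, FJ, GJ
  2-simplices (14): ABD, ABE, ADG, AEJ, AFG, AFJ, BDF, BEG, BFJ, BGJ, DEF, DEJ, DGJ, EFG

so the chain groups are C_0 ≅ Z^7, C_1 ≅ Z^21, C_2 ≅ Z^14.

Boundary ∂_1: C_1 → C_0 maps an edge to its endpoints' difference, ∂[p,q] = q − p. For instance
  ∂FG = G − F.
As a 7×21 matrix over Z this has rank 6, with invariant factors (1,1,1,1,1,1).

∂_2: C_2 → C_1 acts by ∂[p,q,r] = [q,r] − [p,r] + [p,q]. For instance
  ∂AEJ = EJ − AJ + AE,
  ∂ADG = DG − AG + AD.
The resulting 21×14 matrix has rank 13, and its Smith normal form has invariant factors (1,1,1,1,1,1,1,1,1,1,1,1,1).

Now H_k = ker ∂_k / im ∂_{k+1}, so:

  H_2: rank ker ∂_2 − rank ∂_3 = (14 − 13) − 0 = 1, and there is no ∂_3, so H_2 = Z.

(K is a triangulation of the torus T^2.)

H_2 = Z.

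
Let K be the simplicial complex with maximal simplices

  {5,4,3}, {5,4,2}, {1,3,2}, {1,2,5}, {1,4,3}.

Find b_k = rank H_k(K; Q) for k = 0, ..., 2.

Take the total order 1 < 2 < 3 < 4 < 5 on the vertex set. Then K (dimension 2) consists of the simplices:

  0-simplices (5): [1], [2], [3], [4], [5]
  1-simplices (10): [1,2], [1,3], [1,4], [1,5], [2,3], [2,4], [2,5], [3,4], [3,5], [4,5]
  2-simplices (5): [1,2,3], [1,2,5], [1,3,4], [2,4,5], [3,4,5]

Hence C_0 ≅ Z^5, C_1 ≅ Z^10, C_2 ≅ Z^5.

Boundary ∂_1: C_1 → C_0 sends each edge [p,q] (with p < q) to q − p.
The resulting 5×10 matrix has rank 4, and its Smith normal form has invariant factors (1,1,1,1).

Boundary ∂_2: C_2 → C_1 sends each 2-simplex [p,q,r] to [q,r] − [p,r] + [p,q]. For instance
  ∂[1,2,5] = [2,5] − [1,5] + [1,2],
  ∂[1,3,4] = [3,4] − [1,4] + [1,3].
The resulting 10×5 matrix has rank 5, and its Smith normal form has invariant factors (1,1,1,1,1).

Now H_k = ker ∂_k / im ∂_{k+1}, so:

  H_0: rank C_0 − rank ∂_1 = 5 − 4 = 1, and the invariant factors of ∂_1 are all 1, so H_0 ≅ Z.
  H_1: rank ker ∂_1 − rank ∂_2 = (10 − 4) − 5 = 1, and the invariant factors of ∂_2 are all 1, so H_1 ≅ Z.
  H_2: rank ker ∂_2 − rank ∂_3 = (5 − 5) − 0 = 0, and there is no ∂_3, so H_2 ≅ 0.

As a check, the Euler characteristic is 5 − 10 + 5 = 0, which agrees with 1 − 1 + 0 = 0.

Hence the Betti numbers are b_0 = 1, b_1 = 1, b_2 = 0.

b_0 = 1, b_1 = 1, b_2 = 0.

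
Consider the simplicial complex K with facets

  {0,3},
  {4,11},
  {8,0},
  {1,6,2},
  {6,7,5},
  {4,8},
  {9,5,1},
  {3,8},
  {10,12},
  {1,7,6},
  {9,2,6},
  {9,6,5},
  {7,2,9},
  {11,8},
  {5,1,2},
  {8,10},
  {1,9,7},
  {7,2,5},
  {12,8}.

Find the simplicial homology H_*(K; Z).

Order the vertices as 0 < 1 < 2 < 3 < 4 < 5 < 6 < 7 < 8 < 9 < 10 < 11 < 12. Listing each simplex with vertices in this order, K has dimension 2 with simplices:

  0-simplices (13): [0], [1], [2], [3], [4], [5], [6], [7], [8], [9], [10], [11], [12]
  1-simplices (24): (24 of them)
  2-simplices (10): [1,2,5], [1,2,6], [1,5,9], [1,6,7], [1,7,9], [2,5,7], [2,6,9], [2,7,9], [5,6,7], [5,6,9]

Hence C_0 ≅ Z^13, C_1 ≅ Z^24, C_2 ≅ Z^10.

∂_1: C_1 → C_0 maps an edge to its endpoints' difference, ∂[p,q] = q − p. For instance
  ∂[1,7] = [7] − [1].
This gives a 13×24 integer matrix of rank 11; reducing to Smith normal form yields diagonal entries (1,1,1,1,1,1,1,1,1,1,1).

The boundary map ∂_2: C_2 → C_1 sends each 2-simplex [p,q,r] to [q,r] − [p,r] + [p,q]. For instance
  ∂[1,5,9] = [5,9] − [1,9] + [1,5],
  ∂[5,6,7] = [6,7] − [5,7] + [5,6].
The 24×10 boundary matrix has rank 10 and Smith normal form diag(1,1,1,1,1,1,1,1,1,2).

Computing H_k = (kernel of ∂_k) / (image of ∂_{k+1}):

  H_0: rank C_0 − rank ∂_1 = 13 − 11 = 2, and the invariant factors of ∂_1 are all 1, so H_0 ≅ Z^2.
  H_1: rank ker ∂_1 − rank ∂_2 = (24 − 11) − 10 = 3, and ∂_2 has invariant factor 2 > 1, so H_1 ≅ Z^3 ⊕ Z/2.
  H_2: rank ker ∂_2 − rank ∂_3 = (10 − 10) − 0 = 0, and there is no ∂_3, so H_2 ≅ 0.

H_0 ≅ Z^2,  H_1 ≅ Z^3 ⊕ Z/2,  H_2 = 0.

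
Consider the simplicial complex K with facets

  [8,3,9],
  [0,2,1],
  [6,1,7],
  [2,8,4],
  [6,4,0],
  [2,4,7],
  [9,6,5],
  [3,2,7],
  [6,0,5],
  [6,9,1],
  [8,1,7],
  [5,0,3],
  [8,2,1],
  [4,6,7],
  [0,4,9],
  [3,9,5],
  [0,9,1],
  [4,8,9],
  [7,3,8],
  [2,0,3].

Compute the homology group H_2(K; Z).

H_2 ≅ 0.

K has 10 vertices, 30 edges, 20 triangles.
rank ∂_2 = 20, rank ∂_3 = 0 ⇒ b_2 = 20 − 20 − 0 = 0. So H_2 ≅ 0.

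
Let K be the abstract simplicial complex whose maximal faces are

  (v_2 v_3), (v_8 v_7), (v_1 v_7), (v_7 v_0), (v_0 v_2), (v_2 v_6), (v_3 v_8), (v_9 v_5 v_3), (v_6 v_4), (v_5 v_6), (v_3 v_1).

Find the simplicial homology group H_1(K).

H_1 ≅ Z^3.

Fix the vertex order v_0 < v_1 < v_2 < v_3 < v_4 < v_5 < v_6 < v_7 < v_8 < v_9 and write every simplex with vertices in increasing order. Then dim K = 2 and the simplices of K are:

  0-simplices (10): [v_0], [v_1], [v_2], [v_3], [v_4], [v_5], [v_6], [v_7], [v_8], [v_9]
  1-simplices (13): [v_0,v_2], [v_0,v_7], [v_1,v_3], [v_1,v_7], [v_2,v_3], [v_2,v_6], [v_3,v_5], [v_3,v_8], [v_3,v_9], [v_4,v_6], [v_5,v_6], [v_5,v_9], [v_7,v_8]
  2-simplices (1): [v_3,v_5,v_9]

so the chain groups are C_0 ≅ Z^10, C_1 ≅ Z^13, C_2 ≅ Z^1.

The boundary map ∂_1: C_1 → C_0 maps an edge to its endpoints' difference, ∂[p,q] = q − p. For instance
  ∂[v_3,v_8] = [v_8] − [v_3].
The resulting 10×13 matrix has rank 9, and its Smith normal form has invariant factors (1,1,1,1,1,1,1,1,1).

∂_2: C_2 → C_1 maps a triangle to the signed sum of its edges. For instance
  ∂[v_3,v_5,v_9] = [v_5,v_9] − [v_3,v_9] + [v_3,v_5].
As a 13×1 matrix over Z this has rank 1, with invariant factors (1).

From H_k ≅ ker(∂_k) / im(∂_{k+1}) we obtain:

  H_1: rank ker ∂_1 − rank ∂_2 = (13 − 9) − 1 = 3, and the invariant factors of ∂_2 are all 1, so H_1 ≅ Z^3.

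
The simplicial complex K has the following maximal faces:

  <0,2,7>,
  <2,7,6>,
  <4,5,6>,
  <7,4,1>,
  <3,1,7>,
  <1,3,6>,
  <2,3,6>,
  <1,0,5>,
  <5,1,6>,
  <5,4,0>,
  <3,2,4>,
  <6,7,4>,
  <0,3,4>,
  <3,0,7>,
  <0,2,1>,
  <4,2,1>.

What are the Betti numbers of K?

We work with the vertex ordering 0 < 1 < 2 < 3 < 4 < 5 < 6 < 7. The simplices of K, each written with vertices in increasing order, are:

  0-simplices (8): [0], [1], [2], [3], [4], [5], [6], [7]
  1-simplices (24): (24 of them)
  2-simplices (16): [0,1,2], [0,1,5], [0,2,7], [0,3,4], [0,3,7], [0,4,5], [1,2,4], [1,3,6], [1,3,7], [1,4,7], [1,5,6], [2,3,4], [2,3,6], [2,6,7], [4,5,6], [4,6,7]

Hence C_0 ≅ Z^8, C_1 ≅ Z^24, C_2 ≅ Z^16.

The boundary map ∂_1: C_1 → C_0 sends each edge [p,q] (with p < q) to q − p. For instance
  ∂[0,7] = [7] − [0].
The 8×24 boundary matrix has rank 7 and Smith normal form diag(1,1,1,1,1,1,1).

Boundary ∂_2: C_2 → C_1 acts by ∂[p,q,r] = [q,r] − [p,r] + [p,q]. For instance
  ∂[2,3,6] = [3,6] − [2,6] + [2,3],
  ∂[1,3,6] = [3,6] − [1,6] + [1,3].
The resulting 24×16 matrix has rank 15, and its Smith normal form has invariant factors (1,1,1,1,1,1,1,1,1,1,1,1,1,1,1).

From H_k ≅ ker(∂_k) / im(∂_{k+1}) we obtain:

  H_0: rank C_0 − rank ∂_1 = 8 − 7 = 1, and the invariant factors of ∂_1 are all 1, so H_0 = Z.
  H_1: rank ker ∂_1 − rank ∂_2 = (24 − 7) − 15 = 2, and the invariant factors of ∂_2 are all 1, so H_1 = Z^2.
  H_2: rank ker ∂_2 − rank ∂_3 = (16 − 15) − 0 = 1, and there is no ∂_3, so H_2 = Z.

(K is a triangulation of the torus T^2.)

Hence the Betti numbers are b_0 = 1, b_1 = 2, b_2 = 1.

b_0 = 1, b_1 = 2, b_2 = 1.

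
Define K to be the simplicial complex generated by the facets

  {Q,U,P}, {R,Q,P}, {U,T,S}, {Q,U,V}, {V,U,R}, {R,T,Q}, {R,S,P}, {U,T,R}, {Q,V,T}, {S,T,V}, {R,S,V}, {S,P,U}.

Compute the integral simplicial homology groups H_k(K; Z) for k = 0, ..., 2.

We work with the vertex ordering P < Q < R < S < T < U < V. The simplices of K, each written with vertices in increasing order, are:

  0-simplices (7): P, Q, R, S, T, U, V
  1-simplices (18): PQ, PR, PS, PU, QR, QT, QU, QV, RS, RT, RU, RV, ST, SU, SV, TU, TV, UV
  2-simplices (12): PQR, PQU, PRS, PSU, QRT, QTV, QUV, RSV, RTU, RUV, STU, STV

Hence C_0 ≅ Z^7, C_1 ≅ Z^18, C_2 ≅ Z^12.

∂_1: C_1 → C_0 sends each edge [p,q] (with p < q) to q − p. For instance
  ∂RU = U − R.
The resulting 7×18 matrix has rank 6, and its Smith normal form has invariant factors (1,1,1,1,1,1).

Boundary ∂_2: C_2 → C_1 maps a triangle to the signed sum of its edges. For instance
  ∂PRS = RS − PS + PR,
  ∂RUV = UV − RV + RU.
The resulting 18×12 matrix has rank 12, and its Smith normal form has invariant factors (1,1,1,1,1,1,1,1,1,1,1,2).

Reading off H_k = ker ∂_k / im ∂_{k+1}:

  H_0: rank C_0 − rank ∂_1 = 7 − 6 = 1, and the invariant factors of ∂_1 are all 1, so H_0 = Z.
  H_1: rank ker ∂_1 − rank ∂_2 = (18 − 6) − 12 = 0, and ∂_2 has invariant factor 2 > 1, so H_1 = Z/2.
  H_2: rank ker ∂_2 − rank ∂_3 = (12 − 12) − 0 = 0, and there is no ∂_3, so H_2 = 0.

As a check, the Euler characteristic is 7 − 18 + 12 = 1, which agrees with 1 − 0 + 0 = 1.

H_0 = Z,  H_1 = Z/2,  H_2 = 0.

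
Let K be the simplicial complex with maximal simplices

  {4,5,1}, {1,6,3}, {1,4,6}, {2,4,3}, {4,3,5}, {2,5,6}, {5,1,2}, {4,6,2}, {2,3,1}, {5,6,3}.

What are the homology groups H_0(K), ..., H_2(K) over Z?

H_0 ≅ Z,  H_1 ≅ Z/2,  H_2 = 0.

We work with the vertex ordering 1 < 2 < 3 < 4 < 5 < 6. The simplices of K, each written with vertices in increasing order, are:

  0-simplices (6): [1], [2], [3], [4], [5], [6]
  1-simplices (15): [1,2], [1,3], [1,4], [1,5], [1,6], [2,3], [2,4], [2,5], [2,6], [3,4], [3,5], [3,6], [4,5], [4,6], [5,6]
  2-simplices (10): [1,2,3], [1,2,5], [1,3,6], [1,4,5], [1,4,6], [2,3,4], [2,4,6], [2,5,6], [3,4,5], [3,5,6]

Hence C_0 ≅ Z^6, C_1 ≅ Z^15, C_2 ≅ Z^10.

Boundary ∂_1: C_1 → C_0 sends each edge [p,q] (with p < q) to q − p. For instance
  ∂[1,5] = [5] − [1].
As a 6×15 matrix over Z this has rank 5, with invariant factors (1,1,1,1,1).

Boundary ∂_2: C_2 → C_1 maps a triangle to the signed sum of its edges. For instance
  ∂[1,3,6] = [3,6] − [1,6] + [1,3],
  ∂[3,5,6] = [5,6] − [3,6] + [3,5].
The resulting 15×10 matrix has rank 10, and its Smith normal form has invariant factors (1,1,1,1,1,1,1,1,1,2).

From H_k ≅ ker(∂_k) / im(∂_{k+1}) we obtain:

  H_0: rank C_0 − rank ∂_1 = 6 − 5 = 1, and the invariant factors of ∂_1 are all 1, so H_0 ≅ Z.
  H_1: rank ker ∂_1 − rank ∂_2 = (15 − 5) − 10 = 0, and ∂_2 has invariant factor 2 > 1, so H_1 ≅ Z/2.
  H_2: rank ker ∂_2 − rank ∂_3 = (10 − 10) − 0 = 0, and there is no ∂_3, so H_2 ≅ 0.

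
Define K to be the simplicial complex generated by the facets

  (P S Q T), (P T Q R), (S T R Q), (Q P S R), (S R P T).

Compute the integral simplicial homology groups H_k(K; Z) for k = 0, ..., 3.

We work with the vertex ordering P < Q < R < S < T. The simplices of K, each written with vertices in increasing order, are:

  0-simplices (5): P, Q, R, S, T
  1-simplices (10): PQ, PR, PS, PT, QR, QS, QT, RS, RT, ST
  2-simplices (10): PQR, PQS, PQT, PRS, PRT, PST, QRS, QRT, QST, RST
  3-simplices (5): PQRS, PQRT, PQST, PRST, QRST

so the chain groups are C_0 ≅ Z^5, C_1 ≅ Z^10, C_2 ≅ Z^10, C_3 ≅ Z^5.

Boundary ∂_1: C_1 → C_0 maps an edge to its endpoints' difference, ∂[p,q] = q − p. For instance
  ∂RT = T − R.
This gives a 5×10 integer matrix of rank 4; reducing to Smith normal form yields diagonal entries (1,1,1,1).

∂_2: C_2 → C_1 sends each 2-simplex [p,q,r] to [q,r] − [p,r] + [p,q]. For instance
  ∂PRS = RS − PS + PR,
  ∂PRT = RT − PT + PR.
As a 10×10 matrix over Z this has rank 6, with invariant factors (1,1,1,1,1,1).

The boundary map ∂_3: C_3 → C_2 sends each 3-simplex σ to the alternating sum Σ_i (−1)^i (σ with its i-th vertex removed). For instance
  ∂PQRT = QRT − PRT + PQT − PQR,
  ∂QRST = RST − QST + QRT − QRS.
The resulting 10×5 matrix has rank 4, and its Smith normal form has invariant factors (1,1,1,1).

Now H_k = ker ∂_k / im ∂_{k+1}, so:

  H_0: rank C_0 − rank ∂_1 = 5 − 4 = 1, and the invariant factors of ∂_1 are all 1, so H_0 ≅ Z.
  H_1: rank ker ∂_1 − rank ∂_2 = (10 − 4) − 6 = 0, and the invariant factors of ∂_2 are all 1, so H_1 ≅ 0.
  H_2: rank ker ∂_2 − rank ∂_3 = (10 − 6) − 4 = 0, and the invariant factors of ∂_3 are all 1, so H_2 ≅ 0.
  H_3: rank ker ∂_3 − rank ∂_4 = (5 − 4) − 0 = 1, and there is no ∂_4, so H_3 ≅ Z.

As a check, the Euler characteristic is 5 − 10 + 10 − 5 = 0, which agrees with 1 − 0 + 0 − 1 = 0.
(K is a triangulation of the 3-sphere S^3.)

H_0 ≅ Z,  H_1 = 0,  H_2 = 0,  H_3 ≅ Z.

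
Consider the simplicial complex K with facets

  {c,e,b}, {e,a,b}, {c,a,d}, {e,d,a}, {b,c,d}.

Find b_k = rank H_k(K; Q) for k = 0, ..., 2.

We work with the vertex ordering a < b < c < d < e. The simplices of K, each written with vertices in increasing order, are:

  0-simplices (5): a, b, c, d, e
  1-simplices (10): ab, ac, ad, ae, bc, bd, be, cd, ce, de
  2-simplices (5): abe, acd, ade, bcd, bce

giving chain groups C_0 ≅ Z^5, C_1 ≅ Z^10, C_2 ≅ Z^5.

The boundary map ∂_1: C_1 → C_0 sends each edge [p,q] (with p < q) to q − p. For instance
  ∂ab = b − a.
As a 5×10 matrix over Z this has rank 4, with invariant factors (1,1,1,1).

The boundary map ∂_2: C_2 → C_1 maps a triangle to the signed sum of its edges. For instance
  ∂abe = be − ae + ab,
  ∂bce = ce − be + bc.
The 10×5 boundary matrix has rank 5 and Smith normal form diag(1,1,1,1,1).

Reading off H_k = ker ∂_k / im ∂_{k+1}:

  H_0: rank C_0 − rank ∂_1 = 5 − 4 = 1, and the invariant factors of ∂_1 are all 1, so H_0 = Z.
  H_1: rank ker ∂_1 − rank ∂_2 = (10 − 4) − 5 = 1, and the invariant factors of ∂_2 are all 1, so H_1 = Z.
  H_2: rank ker ∂_2 − rank ∂_3 = (5 − 5) − 0 = 0, and there is no ∂_3, so H_2 = 0.

As a check, the Euler characteristic is 5 − 10 + 5 = 0, which agrees with 1 − 1 + 0 = 0.

Hence the Betti numbers are b_0 = 1, b_1 = 1, b_2 = 0.

b_0 = 1, b_1 = 1, b_2 = 0.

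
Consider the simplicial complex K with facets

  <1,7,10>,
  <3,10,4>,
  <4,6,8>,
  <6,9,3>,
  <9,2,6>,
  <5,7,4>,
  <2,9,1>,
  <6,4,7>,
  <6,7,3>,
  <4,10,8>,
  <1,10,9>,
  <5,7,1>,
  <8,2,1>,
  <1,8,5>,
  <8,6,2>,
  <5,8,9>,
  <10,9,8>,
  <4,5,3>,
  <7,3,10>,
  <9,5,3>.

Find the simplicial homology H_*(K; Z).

Fix the vertex order 1 < 2 < 3 < 4 < 5 < 6 < 7 < 8 < 9 < 10 and write every simplex with vertices in increasing order. Then dim K = 2 and the simplices of K are:

  0-simplices (10): [1], [2], [3], [4], [5], [6], [7], [8], [9], [10]
  1-simplices (30): (30 of them)
  2-simplices (20): (20 of them)

so the chain groups are C_0 ≅ Z^10, C_1 ≅ Z^30, C_2 ≅ Z^20.

The boundary map ∂_1: C_1 → C_0 maps an edge to its endpoints' difference, ∂[p,q] = q − p.
This gives a 10×30 integer matrix of rank 9; reducing to Smith normal form yields diagonal entries (1,1,1,1,1,1,1,1,1).

Boundary ∂_2: C_2 → C_1 sends each 2-simplex [p,q,r] to [q,r] − [p,r] + [p,q]. For instance
  ∂[3,6,7] = [6,7] − [3,7] + [3,6],
  ∂[2,6,8] = [6,8] − [2,8] + [2,6].
The resulting 30×20 matrix has rank 20, and its Smith normal form has invariant factors (1,1,1,1,1,1,1,1,1,1,1,1,1,1,1,1,1,1,1,2).

Computing H_k = (kernel of ∂_k) / (image of ∂_{k+1}):

  H_0: rank C_0 − rank ∂_1 = 10 − 9 = 1, and the invariant factors of ∂_1 are all 1, so H_0 ≅ Z.
  H_1: rank ker ∂_1 − rank ∂_2 = (30 − 9) − 20 = 1, and ∂_2 has invariant factor 2 > 1, so H_1 ≅ Z ⊕ Z/2Z.
  H_2: rank ker ∂_2 − rank ∂_3 = (20 − 20) − 0 = 0, and there is no ∂_3, so H_2 ≅ 0.

As a check, the Euler characteristic is 10 − 30 + 20 = 0, which agrees with 1 − 1 + 0 = 0.
(K is a triangulation of the Klein bottle.)

H_0 = Z,  H_1 = Z ⊕ Z/2Z,  H_2 = 0.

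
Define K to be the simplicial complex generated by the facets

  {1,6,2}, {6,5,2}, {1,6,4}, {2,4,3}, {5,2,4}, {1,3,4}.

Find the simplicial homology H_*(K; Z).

H_0 = Z,  H_1 = Z,  H_2 = 0.

K has 6 vertices, 12 edges, 6 triangles.
rank ∂_0 = 0, rank ∂_1 = 5 ⇒ b_0 = 6 − 0 − 5 = 1; all invariant factors of ∂_1 are 1 so no torsion. So H_0 ≅ Z.
rank ∂_1 = 5, rank ∂_2 = 6 ⇒ b_1 = 12 − 5 − 6 = 1; all invariant factors of ∂_2 are 1 so no torsion. So H_1 ≅ Z.
rank ∂_2 = 6, rank ∂_3 = 0 ⇒ b_2 = 6 − 6 − 0 = 0. So H_2 ≅ 0.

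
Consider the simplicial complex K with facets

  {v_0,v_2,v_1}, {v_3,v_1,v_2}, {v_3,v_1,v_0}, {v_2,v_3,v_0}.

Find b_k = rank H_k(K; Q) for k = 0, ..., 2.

b_0 = 1, b_1 = 0, b_2 = 1.

We work with the vertex ordering v_0 < v_1 < v_2 < v_3. The simplices of K, each written with vertices in increasing order, are:

  0-simplices (4): [v_0], [v_1], [v_2], [v_3]
  1-simplices (6): [v_0,v_1], [v_0,v_2], [v_0,v_3], [v_1,v_2], [v_1,v_3], [v_2,v_3]
  2-simplices (4): [v_0,v_1,v_2], [v_0,v_1,v_3], [v_0,v_2,v_3], [v_1,v_2,v_3]

so the chain groups are C_0 ≅ Z^4, C_1 ≅ Z^6, C_2 ≅ Z^4.

The boundary map ∂_1: C_1 → C_0 maps an edge to its endpoints' difference, ∂[p,q] = q − p.
The resulting 4×6 matrix has rank 3, and its Smith normal form has invariant factors (1,1,1).

The boundary map ∂_2: C_2 → C_1 sends each 2-simplex [p,q,r] to [q,r] − [p,r] + [p,q]. For instance
  ∂[v_1,v_2,v_3] = [v_2,v_3] − [v_1,v_3] + [v_1,v_2],
  ∂[v_0,v_1,v_3] = [v_1,v_3] − [v_0,v_3] + [v_0,v_1].
The 6×4 boundary matrix has rank 3 and Smith normal form diag(1,1,1).

Now H_k = ker ∂_k / im ∂_{k+1}, so:

  H_0: rank C_0 − rank ∂_1 = 4 − 3 = 1, and the invariant factors of ∂_1 are all 1, so H_0 ≅ Z.
  H_1: rank ker ∂_1 − rank ∂_2 = (6 − 3) − 3 = 0, and the invariant factors of ∂_2 are all 1, so H_1 ≅ 0.
  H_2: rank ker ∂_2 − rank ∂_3 = (4 − 3) − 0 = 1, and there is no ∂_3, so H_2 ≅ Z.

Hence the Betti numbers are b_0 = 1, b_1 = 0, b_2 = 1.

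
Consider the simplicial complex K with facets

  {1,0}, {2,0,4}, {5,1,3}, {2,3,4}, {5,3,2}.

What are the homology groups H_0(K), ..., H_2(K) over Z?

H_0 = Z,  H_1 = Z,  H_2 = 0.

Fix the vertex order 0 < 1 < 2 < 3 < 4 < 5 and write every simplex with vertices in increasing order. Then dim K = 2 and the simplices of K are:

  0-simplices (6): [0], [1], [2], [3], [4], [5]
  1-simplices (10): [0,1], [0,2], [0,4], [1,3], [1,5], [2,3], [2,4], [2,5], [3,4], [3,5]
  2-simplices (4): [0,2,4], [1,3,5], [2,3,4], [2,3,5]

so the chain groups are C_0 ≅ Z^6, C_1 ≅ Z^10, C_2 ≅ Z^4.

The boundary map ∂_1: C_1 → C_0 is given by ∂[p,q] = [q] − [p].
As a 6×10 matrix over Z this has rank 5, with invariant factors (1,1,1,1,1).

The boundary map ∂_2: C_2 → C_1 maps a triangle to the signed sum of its edges. For instance
  ∂[1,3,5] = [3,5] − [1,5] + [1,3],
  ∂[0,2,4] = [2,4] − [0,4] + [0,2].
As a 10×4 matrix over Z this has rank 4, with invariant factors (1,1,1,1).

From H_k ≅ ker(∂_k) / im(∂_{k+1}) we obtain:

  H_0: rank C_0 − rank ∂_1 = 6 − 5 = 1, and the invariant factors of ∂_1 are all 1, so H_0 = Z.
  H_1: rank ker ∂_1 − rank ∂_2 = (10 − 5) − 4 = 1, and the invariant factors of ∂_2 are all 1, so H_1 = Z.
  H_2: rank ker ∂_2 − rank ∂_3 = (4 − 4) − 0 = 0, and there is no ∂_3, so H_2 = 0.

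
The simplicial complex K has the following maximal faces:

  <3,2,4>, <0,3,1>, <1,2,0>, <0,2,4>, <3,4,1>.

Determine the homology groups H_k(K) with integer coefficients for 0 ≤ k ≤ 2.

We work with the vertex ordering 0 < 1 < 2 < 3 < 4. The simplices of K, each written with vertices in increasing order, are:

  0-simplices (5): [0], [1], [2], [3], [4]
  1-simplices (10): [0,1], [0,2], [0,3], [0,4], [1,2], [1,3], [1,4], [2,3], [2,4], [3,4]
  2-simplices (5): [0,1,2], [0,1,3], [0,2,4], [1,3,4], [2,3,4]

giving chain groups C_0 ≅ Z^5, C_1 ≅ Z^10, C_2 ≅ Z^5.

Boundary ∂_1: C_1 → C_0 sends each edge [p,q] (with p < q) to q − p.
As a 5×10 matrix over Z this has rank 4, with invariant factors (1,1,1,1).

∂_2: C_2 → C_1 sends each 2-simplex [p,q,r] to [q,r] − [p,r] + [p,q]. For instance
  ∂[0,2,4] = [2,4] − [0,4] + [0,2],
  ∂[1,3,4] = [3,4] − [1,4] + [1,3].
This gives a 10×5 integer matrix of rank 5; reducing to Smith normal form yields diagonal entries (1,1,1,1,1).

Computing H_k = (kernel of ∂_k) / (image of ∂_{k+1}):

  H_0: rank C_0 − rank ∂_1 = 5 − 4 = 1, and the invariant factors of ∂_1 are all 1, so H_0 ≅ Z.
  H_1: rank ker ∂_1 − rank ∂_2 = (10 − 4) − 5 = 1, and the invariant factors of ∂_2 are all 1, so H_1 ≅ Z.
  H_2: rank ker ∂_2 − rank ∂_3 = (5 − 5) − 0 = 0, and there is no ∂_3, so H_2 ≅ 0.

H_0 ≅ Z,  H_1 ≅ Z,  H_2 = 0.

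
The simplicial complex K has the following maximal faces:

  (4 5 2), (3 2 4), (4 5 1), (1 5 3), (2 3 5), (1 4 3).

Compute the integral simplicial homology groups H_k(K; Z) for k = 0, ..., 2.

H_0 ≅ Z,  H_1 = 0,  H_2 ≅ Z.

K has 5 vertices, 9 edges, 6 triangles.
rank ∂_0 = 0, rank ∂_1 = 4 ⇒ b_0 = 5 − 0 − 4 = 1; all invariant factors of ∂_1 are 1 so no torsion. So H_0 ≅ Z.
rank ∂_1 = 4, rank ∂_2 = 5 ⇒ b_1 = 9 − 4 − 5 = 0; all invariant factors of ∂_2 are 1 so no torsion. So H_1 ≅ 0.
rank ∂_2 = 5, rank ∂_3 = 0 ⇒ b_2 = 6 − 5 − 0 = 1. So H_2 ≅ Z.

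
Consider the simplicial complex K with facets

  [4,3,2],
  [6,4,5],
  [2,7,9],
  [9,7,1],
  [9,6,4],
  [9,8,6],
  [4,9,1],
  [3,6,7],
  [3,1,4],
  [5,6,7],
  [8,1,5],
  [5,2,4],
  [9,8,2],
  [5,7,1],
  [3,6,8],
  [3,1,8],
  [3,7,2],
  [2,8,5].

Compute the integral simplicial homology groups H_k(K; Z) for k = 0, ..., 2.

We work with the vertex ordering 1 < 2 < 3 < 4 < 5 < 6 < 7 < 8 < 9. The simplices of K, each written with vertices in increasing order, are:

  0-simplices (9): [1], [2], [3], [4], [5], [6], [7], [8], [9]
  1-simplices (27): (27 of them)
  2-simplices (18): [1,3,4], [1,3,8], [1,4,9], [1,5,7], [1,5,8], [1,7,9], [2,3,4], [2,3,7], [2,4,5], [2,5,8], [2,7,9], [2,8,9], [3,6,7], [3,6,8], [4,5,6], [4,6,9], [5,6,7], [6,8,9]

so the chain groups are C_0 ≅ Z^9, C_1 ≅ Z^27, C_2 ≅ Z^18.

Boundary ∂_1: C_1 → C_0 is given by ∂[p,q] = [q] − [p]. For instance
  ∂[2,3] = [3] − [2].
This gives a 9×27 integer matrix of rank 8; reducing to Smith normal form yields diagonal entries (1,1,1,1,1,1,1,1).

The boundary map ∂_2: C_2 → C_1 sends each 2-simplex [p,q,r] to [q,r] − [p,r] + [p,q]. For instance
  ∂[3,6,8] = [6,8] − [3,8] + [3,6],
  ∂[1,4,9] = [4,9] − [1,9] + [1,4].
As a 27×18 matrix over Z this has rank 17, with invariant factors (1,1,1,1,1,1,1,1,1,1,1,1,1,1,1,1,1).

Computing H_k = (kernel of ∂_k) / (image of ∂_{k+1}):

  H_0: rank C_0 − rank ∂_1 = 9 − 8 = 1, and the invariant factors of ∂_1 are all 1, so H_0 ≅ Z.
  H_1: rank ker ∂_1 − rank ∂_2 = (27 − 8) − 17 = 2, and the invariant factors of ∂_2 are all 1, so H_1 ≅ Z^2.
  H_2: rank ker ∂_2 − rank ∂_3 = (18 − 17) − 0 = 1, and there is no ∂_3, so H_2 ≅ Z.

H_0 = Z,  H_1 = Z^2,  H_2 = Z.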